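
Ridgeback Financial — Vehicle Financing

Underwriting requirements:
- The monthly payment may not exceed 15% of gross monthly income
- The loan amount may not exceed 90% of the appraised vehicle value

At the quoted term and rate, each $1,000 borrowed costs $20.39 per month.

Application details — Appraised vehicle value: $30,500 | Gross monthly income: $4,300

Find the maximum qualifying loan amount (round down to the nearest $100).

$27,400

Payment cap: 15% × $4,300 = $645/month.
At $20.39 per $1,000, that supports 645/20.39 × 1,000 ≈ $31,633 → $31,600.
LTV cap: 90% × $30,500 = $27,450 → $27,400.
Binding constraint: loan-to-value.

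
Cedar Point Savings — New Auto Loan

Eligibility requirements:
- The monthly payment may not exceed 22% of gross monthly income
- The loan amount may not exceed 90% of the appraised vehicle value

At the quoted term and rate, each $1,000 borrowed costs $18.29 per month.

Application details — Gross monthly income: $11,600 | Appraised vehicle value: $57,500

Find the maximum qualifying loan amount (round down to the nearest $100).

Payment cap: 22% × $11,600 = $2,552/month.
At $18.29 per $1,000, that supports 2,552/18.29 × 1,000 ≈ $139,529 → $139,500.
LTV cap: 90% × $57,500 = $51,750 → $51,700.
Binding constraint: loan-to-value.

$51,700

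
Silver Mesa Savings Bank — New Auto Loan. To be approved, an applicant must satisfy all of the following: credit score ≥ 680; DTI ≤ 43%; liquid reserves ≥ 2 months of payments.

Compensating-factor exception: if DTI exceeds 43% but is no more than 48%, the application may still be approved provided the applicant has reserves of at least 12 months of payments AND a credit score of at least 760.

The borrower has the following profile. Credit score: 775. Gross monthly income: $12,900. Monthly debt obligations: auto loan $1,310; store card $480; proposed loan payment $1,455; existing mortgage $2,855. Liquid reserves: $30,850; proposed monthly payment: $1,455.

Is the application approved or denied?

Credit score 775 ≥ 680 (meets base)
Total debts = (1,310 + 480 + 1,455 + 2,855) = 6,100. DTI: 6,100 ÷ 12,900 = 47.3%, over the 43% base limit.
Reserves = 30,850/1,455 = 21.2 months ≥ 2
47.3% falls in the override range (43%–48%), so the compensating-factor test applies.
Reserves 21.2 ≥ 12 months; credit score 775 ≥ 760.
Both override conditions satisfied; DTI exception granted.

Approved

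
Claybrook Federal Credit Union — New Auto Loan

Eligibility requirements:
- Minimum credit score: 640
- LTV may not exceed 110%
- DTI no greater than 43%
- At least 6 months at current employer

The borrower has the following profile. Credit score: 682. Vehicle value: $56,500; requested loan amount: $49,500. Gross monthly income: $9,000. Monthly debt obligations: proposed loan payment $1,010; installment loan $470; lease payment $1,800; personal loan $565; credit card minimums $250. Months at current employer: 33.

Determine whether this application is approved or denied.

Denied

Credit score 682 ≥ 640 (meets)
LTV = 49,500/56,500 = 87.6% ≤ 110%
Total monthly debts = (1,010 + 470 + 1,800 + 565 + 250) = 4,095. Debt-to-income = 4,095/9,000 = 45.5% — over 43% limit
Employment 33 ≥ 6 months
Fails on DTI.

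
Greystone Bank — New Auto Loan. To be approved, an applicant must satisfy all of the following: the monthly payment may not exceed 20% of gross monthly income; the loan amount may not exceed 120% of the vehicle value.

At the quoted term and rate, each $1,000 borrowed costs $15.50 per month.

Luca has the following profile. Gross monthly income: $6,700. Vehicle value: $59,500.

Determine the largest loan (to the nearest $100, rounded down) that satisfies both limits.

Payment cap: 20% × $6,700 = $1,340/month.
At $15.50 per $1,000, that supports 1,340/15.50 × 1,000 ≈ $86,451 → $86,400.
LTV cap: 120% × $59,500 = $71,400 → $71,400.
Binding constraint: loan-to-value.

$71,400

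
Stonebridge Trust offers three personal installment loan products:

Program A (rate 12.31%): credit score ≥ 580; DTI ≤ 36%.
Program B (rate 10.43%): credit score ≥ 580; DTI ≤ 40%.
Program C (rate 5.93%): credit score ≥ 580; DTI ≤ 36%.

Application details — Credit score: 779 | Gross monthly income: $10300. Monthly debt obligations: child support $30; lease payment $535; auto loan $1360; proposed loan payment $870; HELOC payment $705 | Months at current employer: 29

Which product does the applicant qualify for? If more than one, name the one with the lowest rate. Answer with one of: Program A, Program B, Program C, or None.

Program C

Total debts = (30 + 535 + 1,360 + 870 + 705) = 3,500; DTI = 3,500/10,300 = 34%.
Program A: score 779 ≥ 580; DTI 34% ≤ 36% → qualifies.
Program B: score 779 ≥ 580; DTI 34% ≤ 40% → qualifies.
Program C: score 779 ≥ 580; DTI 34% ≤ 36% → qualifies.
Qualifying: Program A, Program B, Program C. Lowest rate is 5.93% → Program C.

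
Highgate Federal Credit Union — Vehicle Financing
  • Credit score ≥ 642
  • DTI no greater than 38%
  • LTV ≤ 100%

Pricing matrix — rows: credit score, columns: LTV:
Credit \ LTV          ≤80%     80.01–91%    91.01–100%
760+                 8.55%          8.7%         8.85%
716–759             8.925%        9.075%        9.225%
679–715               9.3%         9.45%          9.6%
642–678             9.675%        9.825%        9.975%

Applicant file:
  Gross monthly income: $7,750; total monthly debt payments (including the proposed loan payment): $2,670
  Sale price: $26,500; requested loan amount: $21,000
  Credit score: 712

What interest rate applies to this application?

9.3%

Credit score 712 ≥ 642; Debt-to-income = 2,670/7,750 = 34.5% — meets 38% limit
LTV = 21,000/26,500 = 79.2% ≤ 100%
Row: 712 falls in 679–715. Column: 79.2% falls in ≤80%. Rate = 9.3%.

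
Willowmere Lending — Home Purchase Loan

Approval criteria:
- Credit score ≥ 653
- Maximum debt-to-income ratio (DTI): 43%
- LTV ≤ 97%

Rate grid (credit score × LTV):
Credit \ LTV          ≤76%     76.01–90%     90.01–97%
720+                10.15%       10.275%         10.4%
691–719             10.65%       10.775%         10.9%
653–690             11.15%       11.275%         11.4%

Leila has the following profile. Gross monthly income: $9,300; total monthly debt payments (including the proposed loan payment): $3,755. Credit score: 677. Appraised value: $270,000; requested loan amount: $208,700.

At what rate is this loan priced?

Credit score 677 ≥ 653; Debt-to-income = 3,755/9,300 = 40.4% — meets 43% limit
LTV: 208,700 ÷ 270,000 = 77.3%, within 97% cap
Score 677 is in the 653–690 band; LTV 77.3% is in the 76.01–90% band → 11.275%.

11.275%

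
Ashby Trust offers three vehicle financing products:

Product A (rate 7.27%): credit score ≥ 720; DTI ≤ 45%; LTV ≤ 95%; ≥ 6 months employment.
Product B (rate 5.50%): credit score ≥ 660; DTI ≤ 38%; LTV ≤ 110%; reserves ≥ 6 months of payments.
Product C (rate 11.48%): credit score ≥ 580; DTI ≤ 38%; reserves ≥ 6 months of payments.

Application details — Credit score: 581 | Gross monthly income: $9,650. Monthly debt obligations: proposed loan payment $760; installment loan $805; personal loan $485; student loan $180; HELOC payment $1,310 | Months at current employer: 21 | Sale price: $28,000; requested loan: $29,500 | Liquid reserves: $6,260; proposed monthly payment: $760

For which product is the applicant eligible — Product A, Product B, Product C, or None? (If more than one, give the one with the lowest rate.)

Total debts = (760 + 805 + 485 + 180 + 1,310) = 3,540; DTI = 3,540/9,650 = 36.7%.
LTV = 29,500/28,000 = 105.4%.
Reserves = 6,260/760 = 8.2 months.
Product A: score 581 < 720; DTI 36.7% ≤ 45%; LTV 105.4% > 95%; employment 21 ≥ 6 mo → does not qualify.
Product B: score 581 < 660; DTI 36.7% ≤ 38%; LTV 105.4% ≤ 110%; reserves 8.2 ≥ 6 mo → does not qualify.
Product C: score 581 ≥ 580; DTI 36.7% ≤ 38%; reserves 8.2 ≥ 6 mo → qualifies.

Product C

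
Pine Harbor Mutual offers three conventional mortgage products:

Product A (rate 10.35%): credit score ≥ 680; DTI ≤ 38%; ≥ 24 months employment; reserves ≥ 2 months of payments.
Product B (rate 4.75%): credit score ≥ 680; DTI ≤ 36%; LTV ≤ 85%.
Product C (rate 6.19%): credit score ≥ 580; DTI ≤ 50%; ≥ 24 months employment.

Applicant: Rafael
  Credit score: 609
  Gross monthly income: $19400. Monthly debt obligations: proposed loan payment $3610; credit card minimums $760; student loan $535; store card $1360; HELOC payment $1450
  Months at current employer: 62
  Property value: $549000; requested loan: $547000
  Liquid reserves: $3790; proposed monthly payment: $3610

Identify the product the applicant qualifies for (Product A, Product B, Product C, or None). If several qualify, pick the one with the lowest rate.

Product C

Total debts = (3,610 + 760 + 535 + 1,360 + 1,450) = 7,715; DTI = 7,715/19,400 = 39.8%.
LTV = 547,000/549,000 = 99.6%.
Reserves = 3,790/3,610 = 1.0 months.
Product A: score 609 < 680; DTI 39.8% > 38%; employment 62 ≥ 24 mo; reserves 1.0 < 2 mo → does not qualify.
Product B: score 609 < 680; DTI 39.8% > 36%; LTV 99.6% > 85% → does not qualify.
Product C: score 609 ≥ 580; DTI 39.8% ≤ 50%; employment 62 ≥ 24 mo → qualifies.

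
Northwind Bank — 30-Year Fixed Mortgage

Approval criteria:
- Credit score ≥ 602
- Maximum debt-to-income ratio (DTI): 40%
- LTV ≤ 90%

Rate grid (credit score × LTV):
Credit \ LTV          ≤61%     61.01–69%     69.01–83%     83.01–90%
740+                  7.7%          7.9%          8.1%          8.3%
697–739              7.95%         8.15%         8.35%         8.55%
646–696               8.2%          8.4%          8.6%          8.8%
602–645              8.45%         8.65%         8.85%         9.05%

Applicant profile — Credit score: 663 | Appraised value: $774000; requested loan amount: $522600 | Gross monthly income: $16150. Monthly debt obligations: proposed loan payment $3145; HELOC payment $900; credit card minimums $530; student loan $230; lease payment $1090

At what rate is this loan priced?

Credit score 663 ≥ 602; Total monthly debts = (3,145 + 900 + 530 + 230 + 1,090) = 5,895. DTI: 5,895 ÷ 16,150 = 36.5%, within the 40% cap
Loan-to-value = 522,600/774,000 = 67.5% — pass (90% max)
Credit 663 → row 646–696; LTV 67.5% → column 61.01–69%. Grid cell → 8.4%.

8.4%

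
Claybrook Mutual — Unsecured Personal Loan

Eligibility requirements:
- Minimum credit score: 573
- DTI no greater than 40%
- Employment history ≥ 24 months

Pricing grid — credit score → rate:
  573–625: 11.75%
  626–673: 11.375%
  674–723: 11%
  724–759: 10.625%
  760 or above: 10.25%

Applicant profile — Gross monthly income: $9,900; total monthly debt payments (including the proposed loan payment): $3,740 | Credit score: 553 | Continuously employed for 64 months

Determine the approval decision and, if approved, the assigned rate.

Denied

Credit score 553 < 573 (below minimum)
Employment 64 ≥ 24 months
DTI: 3,740 ÷ 9,900 = 37.8%, within the 40% cap
Not all requirements met → denied.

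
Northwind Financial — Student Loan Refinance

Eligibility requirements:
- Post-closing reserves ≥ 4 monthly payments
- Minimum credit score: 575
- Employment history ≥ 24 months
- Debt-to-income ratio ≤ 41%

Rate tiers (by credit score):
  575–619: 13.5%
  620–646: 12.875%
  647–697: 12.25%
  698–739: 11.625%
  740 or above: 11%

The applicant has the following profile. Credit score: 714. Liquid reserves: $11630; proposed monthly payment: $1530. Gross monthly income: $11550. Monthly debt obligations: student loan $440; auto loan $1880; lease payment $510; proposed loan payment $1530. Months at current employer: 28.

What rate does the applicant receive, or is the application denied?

Credit score 714 ≥ 575 (meets minimum)
Total monthly debts = (440 + 1,880 + 510 + 1,530) = 4,360. DTI: 4,360 ÷ 11,550 = 37.7%, within the 41% cap
Employment 28 ≥ 24 months
Liquid reserves cover 11,630/1,530 = 7.6 months — ≥ 4 required
All requirements met. Score 714 falls in the 698–739 tier → 11.625%.

Approved at 11.625%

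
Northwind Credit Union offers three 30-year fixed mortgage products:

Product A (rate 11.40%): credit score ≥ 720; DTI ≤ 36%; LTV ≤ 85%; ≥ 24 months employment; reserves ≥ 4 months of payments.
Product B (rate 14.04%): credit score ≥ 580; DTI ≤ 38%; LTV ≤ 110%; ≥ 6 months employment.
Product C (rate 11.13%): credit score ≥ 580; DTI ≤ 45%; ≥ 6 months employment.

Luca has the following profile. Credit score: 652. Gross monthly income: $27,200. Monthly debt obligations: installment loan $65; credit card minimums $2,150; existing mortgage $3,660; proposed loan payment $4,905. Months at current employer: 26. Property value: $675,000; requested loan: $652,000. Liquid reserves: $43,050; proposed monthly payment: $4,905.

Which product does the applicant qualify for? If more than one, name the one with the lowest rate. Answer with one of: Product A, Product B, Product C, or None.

Product C

Total debts = (65 + 2,150 + 3,660 + 4,905) = 10,780; DTI = 10,780/27,200 = 39.6%.
LTV = 652,000/675,000 = 96.6%.
Reserves = 43,050/4,905 = 8.8 months.
Product A: score 652 < 720; DTI 39.6% > 36%; LTV 96.6% > 85%; employment 26 ≥ 24 mo; reserves 8.8 ≥ 4 mo → does not qualify.
Product B: score 652 ≥ 580; DTI 39.6% > 38%; LTV 96.6% ≤ 110%; employment 26 ≥ 6 mo → does not qualify.
Product C: score 652 ≥ 580; DTI 39.6% ≤ 45%; employment 26 ≥ 6 mo → qualifies.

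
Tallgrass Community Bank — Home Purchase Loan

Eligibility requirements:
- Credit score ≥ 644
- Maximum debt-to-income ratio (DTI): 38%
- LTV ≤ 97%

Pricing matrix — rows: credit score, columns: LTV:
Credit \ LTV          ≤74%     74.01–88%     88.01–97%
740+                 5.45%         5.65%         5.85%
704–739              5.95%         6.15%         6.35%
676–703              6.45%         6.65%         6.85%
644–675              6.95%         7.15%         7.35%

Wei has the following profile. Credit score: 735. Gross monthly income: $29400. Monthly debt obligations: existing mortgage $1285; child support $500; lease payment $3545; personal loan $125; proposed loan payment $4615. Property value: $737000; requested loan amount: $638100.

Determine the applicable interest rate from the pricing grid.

6.15%

Credit score 735 ≥ 644; Total monthly debts = (1,285 + 500 + 3,545 + 125 + 4,615) = 10,070. DTI: 10,070 ÷ 29,400 = 34.3%, within the 38% cap
LTV = 638,100/737,000 = 86.6% ≤ 97%
Score 735 is in the 704–739 band; LTV 86.6% is in the 74.01–88% band → 6.15%.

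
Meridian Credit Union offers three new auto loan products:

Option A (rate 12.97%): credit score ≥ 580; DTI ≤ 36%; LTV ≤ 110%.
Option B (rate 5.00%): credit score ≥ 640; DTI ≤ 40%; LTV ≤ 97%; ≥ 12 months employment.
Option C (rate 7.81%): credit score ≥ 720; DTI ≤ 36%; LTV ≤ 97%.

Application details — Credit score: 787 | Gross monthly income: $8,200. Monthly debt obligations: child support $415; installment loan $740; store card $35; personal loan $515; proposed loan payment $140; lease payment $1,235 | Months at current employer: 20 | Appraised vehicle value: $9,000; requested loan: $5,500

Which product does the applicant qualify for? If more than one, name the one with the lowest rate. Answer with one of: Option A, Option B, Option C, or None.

Option B

Total debts = (415 + 740 + 35 + 515 + 140 + 1,235) = 3,080; DTI = 3,080/8,200 = 37.6%.
LTV = 5,500/9,000 = 61.1%.
Option A: score 787 ≥ 580; DTI 37.6% > 36%; LTV 61.1% ≤ 110% → does not qualify.
Option B: score 787 ≥ 640; DTI 37.6% ≤ 40%; LTV 61.1% ≤ 97%; employment 20 ≥ 12 mo → qualifies.
Option C: score 787 ≥ 720; DTI 37.6% > 36%; LTV 61.1% ≤ 97% → does not qualify.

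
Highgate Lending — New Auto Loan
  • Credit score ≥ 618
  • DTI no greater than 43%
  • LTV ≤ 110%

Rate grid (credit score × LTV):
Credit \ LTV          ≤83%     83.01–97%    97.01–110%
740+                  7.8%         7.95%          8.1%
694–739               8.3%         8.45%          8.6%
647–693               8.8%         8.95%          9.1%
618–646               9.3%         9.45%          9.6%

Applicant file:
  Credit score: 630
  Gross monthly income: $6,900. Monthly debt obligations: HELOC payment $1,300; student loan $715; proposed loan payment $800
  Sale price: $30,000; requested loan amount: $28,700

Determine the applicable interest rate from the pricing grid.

9.45%

Credit score 630 ≥ 618; Total monthly debts = (1,300 + 715 + 800) = 2,815. DTI: 2,815 ÷ 6,900 = 40.8%, within the 43% cap
LTV: 28,700 ÷ 30,000 = 95.7%, within 110% cap
Credit 630 → row 618–646; LTV 95.7% → column 83.01–97%. Grid cell → 9.45%.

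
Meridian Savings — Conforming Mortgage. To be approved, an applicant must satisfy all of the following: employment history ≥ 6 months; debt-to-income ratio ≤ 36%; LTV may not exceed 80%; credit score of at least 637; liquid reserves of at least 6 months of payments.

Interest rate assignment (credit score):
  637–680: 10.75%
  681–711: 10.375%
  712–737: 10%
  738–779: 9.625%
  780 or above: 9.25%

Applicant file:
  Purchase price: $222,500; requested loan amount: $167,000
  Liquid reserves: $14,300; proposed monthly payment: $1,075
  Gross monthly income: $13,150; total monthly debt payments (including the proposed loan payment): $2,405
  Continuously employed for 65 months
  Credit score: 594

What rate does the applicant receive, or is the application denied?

Denied

Credit score 594 < 637 (below minimum)
LTV = 167,000/222,500 = 75.1% ≤ 80%
DTI: 2,405 ÷ 13,150 = 18.3%, within the 36% cap
Employment 65 ≥ 6 months
Reserves: 14,300 ÷ 1,075 = 13.3 months (meets 6-month minimum)
Not all requirements met → denied.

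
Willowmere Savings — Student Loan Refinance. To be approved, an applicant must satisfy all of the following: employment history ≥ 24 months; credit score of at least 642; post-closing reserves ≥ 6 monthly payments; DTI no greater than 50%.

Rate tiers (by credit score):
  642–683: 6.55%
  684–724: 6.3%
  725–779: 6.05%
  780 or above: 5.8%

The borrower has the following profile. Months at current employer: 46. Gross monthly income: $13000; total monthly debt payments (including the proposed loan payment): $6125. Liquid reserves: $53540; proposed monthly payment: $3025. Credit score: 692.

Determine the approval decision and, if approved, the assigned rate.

Approved at 6.3%

Credit score 692 ≥ 642 (meets minimum)
Employment 46 ≥ 24 months
Reserves: 53,540 ÷ 3,025 = 17.7 months (meets 6-month minimum)
DTI: 6,125 ÷ 13,000 = 47.1%, within the 50% cap
All requirements met. Score 692 falls in the 684–724 tier → 6.3%.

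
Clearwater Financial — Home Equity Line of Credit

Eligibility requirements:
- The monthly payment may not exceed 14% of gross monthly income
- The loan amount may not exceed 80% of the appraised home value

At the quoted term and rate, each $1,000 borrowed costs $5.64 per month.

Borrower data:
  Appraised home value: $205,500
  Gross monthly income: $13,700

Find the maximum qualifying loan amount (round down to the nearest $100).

Payment cap: 14% × $13,700 = $1,918/month.
At $5.64 per $1,000, that supports 1,918/5.64 × 1,000 ≈ $340,070 → $340,000.
LTV cap: 80% × $205,500 = $164,400 → $164,400.
Binding constraint: loan-to-value.

$164,400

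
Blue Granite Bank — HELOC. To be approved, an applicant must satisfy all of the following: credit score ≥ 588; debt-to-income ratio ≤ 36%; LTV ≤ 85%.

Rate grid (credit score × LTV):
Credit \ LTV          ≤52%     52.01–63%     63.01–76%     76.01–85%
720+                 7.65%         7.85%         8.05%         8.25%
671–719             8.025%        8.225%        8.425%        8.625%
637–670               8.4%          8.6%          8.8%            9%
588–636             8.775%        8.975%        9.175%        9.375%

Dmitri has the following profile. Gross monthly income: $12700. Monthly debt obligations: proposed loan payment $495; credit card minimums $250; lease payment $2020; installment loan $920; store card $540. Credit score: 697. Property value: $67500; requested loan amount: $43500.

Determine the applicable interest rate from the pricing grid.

8.425%

Credit score 697 ≥ 588; Total monthly debts = (495 + 250 + 2,020 + 920 + 540) = 4,225. DTI: 4,225 ÷ 12,700 = 33.3%, within the 36% cap
LTV = 43,500/67,500 = 64.4% ≤ 85%
Credit 697 → row 671–719; LTV 64.4% → column 63.01–76%. Grid cell → 8.425%.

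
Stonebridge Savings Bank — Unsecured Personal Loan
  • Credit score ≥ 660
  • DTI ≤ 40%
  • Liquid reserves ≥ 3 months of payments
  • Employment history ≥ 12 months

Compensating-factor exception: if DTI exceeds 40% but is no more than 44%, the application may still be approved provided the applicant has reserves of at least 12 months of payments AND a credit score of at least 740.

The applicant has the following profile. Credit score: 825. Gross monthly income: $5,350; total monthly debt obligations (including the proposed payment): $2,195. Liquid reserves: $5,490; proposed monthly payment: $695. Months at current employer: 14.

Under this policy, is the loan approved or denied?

Credit score 825 ≥ 660 (meets base)
DTI = 2,195/5,350 = 41% > 40% — standard DTI limit exceeded.
Liquid reserves cover 5,490/695 = 7.9 months — ≥ 3 required
Employment 14 ≥ 12 months
41% falls in the override range (40%–44%), so the compensating-factor test applies.
Reserves 7.9 < 12 months; credit score 825 ≥ 740.
Compensating-factor requirement not fully met.

Denied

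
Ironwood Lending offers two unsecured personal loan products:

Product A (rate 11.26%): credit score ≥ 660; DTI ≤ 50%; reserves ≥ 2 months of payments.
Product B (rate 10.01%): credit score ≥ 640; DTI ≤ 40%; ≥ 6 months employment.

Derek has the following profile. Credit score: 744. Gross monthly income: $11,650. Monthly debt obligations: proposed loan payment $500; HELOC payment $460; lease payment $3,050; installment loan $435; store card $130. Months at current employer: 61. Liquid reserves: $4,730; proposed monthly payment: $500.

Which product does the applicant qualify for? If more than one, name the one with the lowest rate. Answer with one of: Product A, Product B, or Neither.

Product B

Total debts = (500 + 460 + 3,050 + 435 + 130) = 4,575; DTI = 4,575/11,650 = 39.3%.
Reserves = 4,730/500 = 9.5 months.
Product A: score 744 ≥ 660; DTI 39.3% ≤ 50%; reserves 9.5 ≥ 2 mo → qualifies.
Product B: score 744 ≥ 640; DTI 39.3% ≤ 40%; employment 61 ≥ 6 mo → qualifies.
Qualifying: Product A, Product B. Lowest rate is 10.01% → Product B.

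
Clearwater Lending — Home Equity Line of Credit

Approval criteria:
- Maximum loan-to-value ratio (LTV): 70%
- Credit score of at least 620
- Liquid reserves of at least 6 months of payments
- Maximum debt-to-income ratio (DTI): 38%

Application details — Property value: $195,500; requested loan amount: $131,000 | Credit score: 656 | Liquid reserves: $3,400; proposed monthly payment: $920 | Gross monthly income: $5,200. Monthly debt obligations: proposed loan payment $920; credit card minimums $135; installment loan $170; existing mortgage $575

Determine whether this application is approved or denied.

LTV = 131,000/195,500 = 67% ≤ 70%
Credit score 656 ≥ 620 (meets)
Reserves: 3,400 ÷ 920 = 3.7 months (below 6-month minimum)
Total monthly debts = (920 + 135 + 170 + 575) = 1,800. DTI: 1,800 ÷ 5,200 = 34.6%, within the 38% cap
Fails on reserves.

Denied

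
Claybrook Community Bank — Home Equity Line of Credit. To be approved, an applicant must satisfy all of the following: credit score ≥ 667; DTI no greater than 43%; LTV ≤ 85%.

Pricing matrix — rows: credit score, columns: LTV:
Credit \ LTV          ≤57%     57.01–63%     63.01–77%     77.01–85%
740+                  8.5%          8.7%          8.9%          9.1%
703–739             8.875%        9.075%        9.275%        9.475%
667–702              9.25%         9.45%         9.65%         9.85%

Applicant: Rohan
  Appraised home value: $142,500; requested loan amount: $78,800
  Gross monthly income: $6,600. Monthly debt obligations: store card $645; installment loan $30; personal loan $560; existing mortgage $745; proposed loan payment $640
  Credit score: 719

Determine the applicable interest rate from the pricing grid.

Credit score 719 ≥ 667; Total monthly debts = (645 + 30 + 560 + 745 + 640) = 2,620. DTI: 2,620 ÷ 6,600 = 39.7%, within the 43% cap
LTV = 78,800/142,500 = 55.3% ≤ 85%
Score 719 is in the 703–739 band; LTV 55.3% is in the ≤57% band → 8.875%.

8.875%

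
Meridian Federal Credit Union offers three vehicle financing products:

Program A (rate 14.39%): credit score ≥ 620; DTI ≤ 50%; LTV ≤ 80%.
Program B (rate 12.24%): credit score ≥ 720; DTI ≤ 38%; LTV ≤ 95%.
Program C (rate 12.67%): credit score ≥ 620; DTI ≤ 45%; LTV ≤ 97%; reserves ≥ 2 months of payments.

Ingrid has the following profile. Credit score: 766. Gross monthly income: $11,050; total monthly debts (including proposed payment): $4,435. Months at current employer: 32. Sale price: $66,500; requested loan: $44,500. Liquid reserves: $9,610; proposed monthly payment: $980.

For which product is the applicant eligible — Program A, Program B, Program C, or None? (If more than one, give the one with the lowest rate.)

DTI = 4,435/11,050 = 40.1%.
LTV = 44,500/66,500 = 66.9%.
Reserves = 9,610/980 = 9.8 months.
Program A: score 766 ≥ 620; DTI 40.1% ≤ 50%; LTV 66.9% ≤ 80% → qualifies.
Program B: score 766 ≥ 720; DTI 40.1% > 38%; LTV 66.9% ≤ 95% → does not qualify.
Program C: score 766 ≥ 620; DTI 40.1% ≤ 45%; LTV 66.9% ≤ 97%; reserves 9.8 ≥ 2 mo → qualifies.
Qualifying: Program A, Program C. Lowest rate is 12.67% → Program C.

Program C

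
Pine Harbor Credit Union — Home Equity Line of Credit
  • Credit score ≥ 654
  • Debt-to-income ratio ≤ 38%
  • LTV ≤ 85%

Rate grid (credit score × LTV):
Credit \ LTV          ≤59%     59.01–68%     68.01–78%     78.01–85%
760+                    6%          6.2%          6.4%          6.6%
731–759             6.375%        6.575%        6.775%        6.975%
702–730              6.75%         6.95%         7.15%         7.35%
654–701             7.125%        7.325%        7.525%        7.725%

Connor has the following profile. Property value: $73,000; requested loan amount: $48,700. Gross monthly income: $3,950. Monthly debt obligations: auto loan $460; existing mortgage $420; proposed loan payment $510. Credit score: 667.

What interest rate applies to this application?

7.325%

Credit score 667 ≥ 654; Total monthly debts = (460 + 420 + 510) = 1,390. DTI = 1,390/3,950 = 35.2% ≤ 38%
LTV = 48,700/73,000 = 66.7% ≤ 85%
Score 667 is in the 654–701 band; LTV 66.7% is in the 59.01–68% band → 7.325%.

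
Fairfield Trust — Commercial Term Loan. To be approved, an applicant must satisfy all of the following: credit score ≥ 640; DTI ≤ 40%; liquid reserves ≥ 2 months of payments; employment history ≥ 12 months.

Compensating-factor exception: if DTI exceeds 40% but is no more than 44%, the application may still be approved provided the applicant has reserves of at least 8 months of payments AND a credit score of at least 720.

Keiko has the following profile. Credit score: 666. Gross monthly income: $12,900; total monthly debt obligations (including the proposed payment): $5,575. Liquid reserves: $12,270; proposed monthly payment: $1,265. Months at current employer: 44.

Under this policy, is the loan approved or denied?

Credit score 666 ≥ 640 (meets base)
DTI: 5,575 ÷ 12,900 = 43.2%, over the 40% base limit.
Reserves: 12,270 ÷ 1,265 = 9.7 months (meets 2-month minimum)
Employment 44 ≥ 12 months
DTI 43.2% is within the 40%–44% exception band; checking compensating factors.
Reserves 9.7 ≥ 8 months; credit score 666 < 720.
Override conditions not both satisfied; exception does not apply.

Denied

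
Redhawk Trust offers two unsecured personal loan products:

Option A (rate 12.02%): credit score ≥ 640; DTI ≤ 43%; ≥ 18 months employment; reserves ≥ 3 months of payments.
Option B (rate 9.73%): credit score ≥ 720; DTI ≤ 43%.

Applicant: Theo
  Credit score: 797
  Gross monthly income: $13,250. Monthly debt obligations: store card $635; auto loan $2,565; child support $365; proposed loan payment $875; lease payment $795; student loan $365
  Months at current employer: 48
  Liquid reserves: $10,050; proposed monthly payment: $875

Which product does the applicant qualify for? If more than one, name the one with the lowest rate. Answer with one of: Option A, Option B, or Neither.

Total debts = (635 + 2,565 + 365 + 875 + 795 + 365) = 5,600; DTI = 5,600/13,250 = 42.3%.
Reserves = 10,050/875 = 11.5 months.
Option A: score 797 ≥ 640; DTI 42.3% ≤ 43%; employment 48 ≥ 18 mo; reserves 11.5 ≥ 3 mo → qualifies.
Option B: score 797 ≥ 720; DTI 42.3% ≤ 43% → qualifies.
Qualifying: Option A, Option B. Lowest rate is 9.73% → Option B.

Option B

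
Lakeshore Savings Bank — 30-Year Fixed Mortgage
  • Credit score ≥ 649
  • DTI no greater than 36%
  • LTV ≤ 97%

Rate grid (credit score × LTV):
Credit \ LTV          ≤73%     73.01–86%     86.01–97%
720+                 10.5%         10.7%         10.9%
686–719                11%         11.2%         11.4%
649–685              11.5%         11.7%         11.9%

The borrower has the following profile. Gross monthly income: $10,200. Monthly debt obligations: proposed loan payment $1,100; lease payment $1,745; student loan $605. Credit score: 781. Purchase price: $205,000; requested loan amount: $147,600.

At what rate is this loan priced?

10.5%

Credit score 781 ≥ 649; Total monthly debts = (1,100 + 1,745 + 605) = 3,450. DTI = 3,450/10,200 = 33.8% ≤ 36%
Loan-to-value = 147,600/205,000 = 72% — pass (97% max)
Row: 781 falls in 720+. Column: 72% falls in ≤73%. Rate = 10.5%.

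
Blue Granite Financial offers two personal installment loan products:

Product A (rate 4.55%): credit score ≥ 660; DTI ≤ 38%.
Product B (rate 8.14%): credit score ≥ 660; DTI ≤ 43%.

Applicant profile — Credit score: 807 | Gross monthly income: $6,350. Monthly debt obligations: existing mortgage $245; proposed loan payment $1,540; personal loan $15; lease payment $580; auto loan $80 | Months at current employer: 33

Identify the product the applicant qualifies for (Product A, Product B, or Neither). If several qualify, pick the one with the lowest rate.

Total debts = (245 + 1,540 + 15 + 580 + 80) = 2,460; DTI = 2,460/6,350 = 38.7%.
Product A: score 807 ≥ 660; DTI 38.7% > 38% → does not qualify.
Product B: score 807 ≥ 660; DTI 38.7% ≤ 43% → qualifies.

Product B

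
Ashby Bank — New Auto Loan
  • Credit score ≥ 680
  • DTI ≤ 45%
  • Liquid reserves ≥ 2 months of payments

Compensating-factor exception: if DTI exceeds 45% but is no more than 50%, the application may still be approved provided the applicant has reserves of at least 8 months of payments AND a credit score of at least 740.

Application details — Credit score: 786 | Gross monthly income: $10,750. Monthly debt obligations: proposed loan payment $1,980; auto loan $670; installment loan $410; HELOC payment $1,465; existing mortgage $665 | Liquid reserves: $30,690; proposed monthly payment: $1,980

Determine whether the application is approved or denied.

Approved

Credit score 786 ≥ 680 (meets base)
Total debts = (1,980 + 670 + 410 + 1,465 + 665) = 5,190. DTI: 5,190 ÷ 10,750 = 48.3%, over the 45% base limit.
Reserves: 30,690 ÷ 1,980 = 15.5 months (meets 2-month minimum)
48.3% falls in the override range (45%–50%), so the compensating-factor test applies.
Reserves 15.5 ≥ 8 months; credit score 786 ≥ 740.
Both compensating conditions met → exception applies.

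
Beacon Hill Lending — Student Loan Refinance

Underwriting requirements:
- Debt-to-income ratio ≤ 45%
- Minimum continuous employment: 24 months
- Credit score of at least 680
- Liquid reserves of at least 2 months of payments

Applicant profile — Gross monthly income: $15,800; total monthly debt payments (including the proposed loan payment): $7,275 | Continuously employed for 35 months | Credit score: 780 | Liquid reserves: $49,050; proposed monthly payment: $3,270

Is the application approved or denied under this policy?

Denied

DTI = 7,275/15,800 = 46% > 45%
Employment 35 ≥ 24 months
Credit score 780 ≥ 680 (meets)
Reserves: 49,050 ÷ 3,270 = 15.0 months (meets 2-month minimum)
Fails on DTI.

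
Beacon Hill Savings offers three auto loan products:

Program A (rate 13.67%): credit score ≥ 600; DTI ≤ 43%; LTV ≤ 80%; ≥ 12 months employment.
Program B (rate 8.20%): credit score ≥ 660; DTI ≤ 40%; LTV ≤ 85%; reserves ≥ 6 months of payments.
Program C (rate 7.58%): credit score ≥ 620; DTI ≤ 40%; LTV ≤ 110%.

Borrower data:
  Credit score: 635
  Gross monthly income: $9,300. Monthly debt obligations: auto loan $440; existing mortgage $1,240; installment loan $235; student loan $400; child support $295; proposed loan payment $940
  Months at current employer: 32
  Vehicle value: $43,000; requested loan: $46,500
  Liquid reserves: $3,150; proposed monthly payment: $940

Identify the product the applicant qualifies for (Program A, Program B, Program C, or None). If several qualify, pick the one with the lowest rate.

Program C

Total debts = (440 + 1,240 + 235 + 400 + 295 + 940) = 3,550; DTI = 3,550/9,300 = 38.2%.
LTV = 46,500/43,000 = 108.1%.
Reserves = 3,150/940 = 3.4 months.
Program A: score 635 ≥ 600; DTI 38.2% ≤ 43%; LTV 108.1% > 80%; employment 32 ≥ 12 mo → does not qualify.
Program B: score 635 < 660; DTI 38.2% ≤ 40%; LTV 108.1% > 85%; reserves 3.4 < 6 mo → does not qualify.
Program C: score 635 ≥ 620; DTI 38.2% ≤ 40%; LTV 108.1% ≤ 110% → qualifies.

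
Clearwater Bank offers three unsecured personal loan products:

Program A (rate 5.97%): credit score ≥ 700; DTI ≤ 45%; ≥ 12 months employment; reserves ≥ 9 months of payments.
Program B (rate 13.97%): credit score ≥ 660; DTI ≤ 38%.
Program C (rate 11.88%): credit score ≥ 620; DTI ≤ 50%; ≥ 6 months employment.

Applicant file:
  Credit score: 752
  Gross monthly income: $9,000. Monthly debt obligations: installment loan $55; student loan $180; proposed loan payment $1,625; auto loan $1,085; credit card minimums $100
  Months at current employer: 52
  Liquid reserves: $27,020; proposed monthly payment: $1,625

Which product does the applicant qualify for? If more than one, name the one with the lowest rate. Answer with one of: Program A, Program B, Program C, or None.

Program A

Total debts = (55 + 180 + 1,625 + 1,085 + 100) = 3,045; DTI = 3,045/9,000 = 33.8%.
Reserves = 27,020/1,625 = 16.6 months.
Program A: score 752 ≥ 700; DTI 33.8% ≤ 45%; employment 52 ≥ 12 mo; reserves 16.6 ≥ 9 mo → qualifies.
Program B: score 752 ≥ 660; DTI 33.8% ≤ 38% → qualifies.
Program C: score 752 ≥ 620; DTI 33.8% ≤ 50%; employment 52 ≥ 6 mo → qualifies.
Qualifying: Program A, Program B, Program C. Lowest rate is 5.97% → Program A.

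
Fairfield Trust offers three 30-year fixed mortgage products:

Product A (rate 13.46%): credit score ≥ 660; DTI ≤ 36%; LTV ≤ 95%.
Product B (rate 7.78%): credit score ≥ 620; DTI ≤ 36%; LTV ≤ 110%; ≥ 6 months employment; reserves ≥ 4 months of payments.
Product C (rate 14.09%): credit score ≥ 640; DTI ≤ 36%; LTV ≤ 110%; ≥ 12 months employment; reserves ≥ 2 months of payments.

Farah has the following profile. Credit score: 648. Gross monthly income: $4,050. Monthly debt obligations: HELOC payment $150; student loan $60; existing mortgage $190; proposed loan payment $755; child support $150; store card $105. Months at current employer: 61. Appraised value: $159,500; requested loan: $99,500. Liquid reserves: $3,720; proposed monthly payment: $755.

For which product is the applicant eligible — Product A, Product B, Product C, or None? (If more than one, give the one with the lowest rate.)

Total debts = (150 + 60 + 190 + 755 + 150 + 105) = 1,410; DTI = 1,410/4,050 = 34.8%.
LTV = 99,500/159,500 = 62.4%.
Reserves = 3,720/755 = 4.9 months.
Product A: score 648 < 660; DTI 34.8% ≤ 36%; LTV 62.4% ≤ 95% → does not qualify.
Product B: score 648 ≥ 620; DTI 34.8% ≤ 36%; LTV 62.4% ≤ 110%; employment 61 ≥ 6 mo; reserves 4.9 ≥ 4 mo → qualifies.
Product C: score 648 ≥ 640; DTI 34.8% ≤ 36%; LTV 62.4% ≤ 110%; employment 61 ≥ 12 mo; reserves 4.9 ≥ 2 mo → qualifies.
Qualifying: Product B, Product C. Lowest rate is 7.78% → Product B.

Product B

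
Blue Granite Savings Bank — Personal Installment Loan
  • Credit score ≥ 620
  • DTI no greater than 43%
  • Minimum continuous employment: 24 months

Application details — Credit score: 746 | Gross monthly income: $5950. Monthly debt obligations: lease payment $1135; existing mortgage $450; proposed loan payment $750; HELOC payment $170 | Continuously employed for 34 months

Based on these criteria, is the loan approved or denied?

Approved

Credit score 746 ≥ 620 (meets)
Total monthly debts = (1,135 + 450 + 750 + 170) = 2,505. DTI: 2,505 ÷ 5,950 = 42.1%, within the 43% cap
Employment 34 ≥ 24 months
All criteria satisfied.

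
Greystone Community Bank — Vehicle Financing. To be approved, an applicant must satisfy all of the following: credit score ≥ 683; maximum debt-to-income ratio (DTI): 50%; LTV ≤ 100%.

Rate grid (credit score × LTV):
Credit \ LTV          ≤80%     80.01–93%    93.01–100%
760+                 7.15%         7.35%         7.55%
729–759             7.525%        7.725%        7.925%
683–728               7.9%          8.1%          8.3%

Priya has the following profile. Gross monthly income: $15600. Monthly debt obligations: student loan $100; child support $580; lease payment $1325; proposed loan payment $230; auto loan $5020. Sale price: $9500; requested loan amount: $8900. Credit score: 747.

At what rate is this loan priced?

Credit score 747 ≥ 683; Total monthly debts = (100 + 580 + 1,325 + 230 + 5,020) = 7,255. Debt-to-income = 7,255/15,600 = 46.5% — meets 50% limit
LTV = 8,900/9,500 = 93.7% ≤ 100%
Score 747 is in the 729–759 band; LTV 93.7% is in the 93.01–100% band → 7.925%.

7.925%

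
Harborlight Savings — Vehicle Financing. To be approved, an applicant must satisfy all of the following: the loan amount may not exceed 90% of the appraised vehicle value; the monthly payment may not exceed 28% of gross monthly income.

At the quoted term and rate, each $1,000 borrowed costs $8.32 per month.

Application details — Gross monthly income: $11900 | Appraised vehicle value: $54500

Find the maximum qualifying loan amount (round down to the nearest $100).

Payment cap: 28% × $11,900 = $3,332/month.
At $8.32 per $1,000, that supports 3,332/8.32 × 1,000 ≈ $400,480 → $400,400.
LTV cap: 90% × $54,500 = $49,050 → $49,000.
Binding constraint: loan-to-value.

$49,000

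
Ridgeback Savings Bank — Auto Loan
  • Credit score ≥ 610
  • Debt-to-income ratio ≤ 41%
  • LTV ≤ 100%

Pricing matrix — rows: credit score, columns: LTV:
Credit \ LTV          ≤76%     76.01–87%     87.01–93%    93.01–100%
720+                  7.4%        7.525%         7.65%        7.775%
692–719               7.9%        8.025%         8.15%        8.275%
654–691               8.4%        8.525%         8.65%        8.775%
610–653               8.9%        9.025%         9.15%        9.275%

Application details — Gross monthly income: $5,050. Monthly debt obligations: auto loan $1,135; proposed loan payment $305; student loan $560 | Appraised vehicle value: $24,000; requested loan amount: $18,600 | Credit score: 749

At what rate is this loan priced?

7.525%

Credit score 749 ≥ 610; Total monthly debts = (1,135 + 305 + 560) = 2,000. DTI = 2,000/5,050 = 39.6% ≤ 41%
LTV = 18,600/24,000 = 77.5% ≤ 100%
Row: 749 falls in 720+. Column: 77.5% falls in 76.01–87%. Rate = 7.525%.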